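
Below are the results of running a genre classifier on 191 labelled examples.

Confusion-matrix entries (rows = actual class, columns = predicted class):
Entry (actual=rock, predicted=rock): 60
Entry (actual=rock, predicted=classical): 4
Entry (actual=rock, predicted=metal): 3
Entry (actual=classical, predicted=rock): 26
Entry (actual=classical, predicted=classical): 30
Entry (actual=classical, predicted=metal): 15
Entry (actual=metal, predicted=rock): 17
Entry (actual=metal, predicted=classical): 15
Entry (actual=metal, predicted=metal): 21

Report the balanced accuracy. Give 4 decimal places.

0.5714

Balanced accuracy = mean of per-class recall.
  rock: recall = 60/67 = 0.89552
  classical: recall = 30/71 = 0.42254
  metal: recall = 21/53 = 0.39623
Mean = (0.89552 + 0.42254 + 0.39623) / 3 = 0.5714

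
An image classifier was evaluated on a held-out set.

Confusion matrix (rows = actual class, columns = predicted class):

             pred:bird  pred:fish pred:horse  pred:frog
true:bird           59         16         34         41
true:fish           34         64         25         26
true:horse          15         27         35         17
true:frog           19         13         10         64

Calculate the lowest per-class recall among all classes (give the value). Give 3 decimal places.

Per-class recall (TP/(TP+FN)):
  bird: TP=59, FN=16+34+41=91 → 59/150 = 0.3933
  fish: TP=64, FN=34+25+26=85 → 64/149 = 0.4295
  horse: TP=35, FN=15+27+17=59 → 35/94 = 0.3723
  frog: TP=64, FN=19+13+10=42 → 64/106 = 0.6038
Lowest is class 'horse' with recall = 0.372.

0.372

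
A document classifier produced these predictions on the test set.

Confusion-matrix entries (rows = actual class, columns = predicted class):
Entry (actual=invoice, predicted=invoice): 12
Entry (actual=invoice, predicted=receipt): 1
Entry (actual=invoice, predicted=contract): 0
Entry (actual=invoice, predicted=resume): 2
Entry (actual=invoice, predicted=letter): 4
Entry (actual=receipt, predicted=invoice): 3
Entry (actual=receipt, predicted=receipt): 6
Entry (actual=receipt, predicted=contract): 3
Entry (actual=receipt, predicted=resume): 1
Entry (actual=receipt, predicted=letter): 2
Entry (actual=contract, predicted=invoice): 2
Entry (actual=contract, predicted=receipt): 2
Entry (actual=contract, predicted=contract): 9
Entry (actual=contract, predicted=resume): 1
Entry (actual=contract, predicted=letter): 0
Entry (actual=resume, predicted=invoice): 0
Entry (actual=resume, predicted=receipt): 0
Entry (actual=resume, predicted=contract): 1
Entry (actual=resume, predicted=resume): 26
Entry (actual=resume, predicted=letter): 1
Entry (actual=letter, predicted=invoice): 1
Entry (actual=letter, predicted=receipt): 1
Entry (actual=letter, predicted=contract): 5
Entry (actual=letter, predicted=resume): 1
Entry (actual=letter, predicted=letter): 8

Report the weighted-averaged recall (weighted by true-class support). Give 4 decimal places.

Per-class recall (TP/(TP+FN)):
  invoice: TP=12, FN=1+0+2+4=7 → 12/19 = 0.63158
  receipt: TP=6, FN=3+3+1+2=9 → 6/15 = 0.40000
  contract: TP=9, FN=2+2+1+0=5 → 9/14 = 0.64286
  resume: TP=26, FN=0+0+1+1=2 → 26/28 = 0.92857
  letter: TP=8, FN=1+1+5+1=8 → 8/16 = 0.50000
Weighted-recall = Σ (supportᵢ/N)·recallᵢ with N=92: (19/92)·0.63158 + (15/92)·0.40000 + (14/92)·0.64286 + (28/92)·0.92857 + (16/92)·0.50000 = 0.6630

0.6630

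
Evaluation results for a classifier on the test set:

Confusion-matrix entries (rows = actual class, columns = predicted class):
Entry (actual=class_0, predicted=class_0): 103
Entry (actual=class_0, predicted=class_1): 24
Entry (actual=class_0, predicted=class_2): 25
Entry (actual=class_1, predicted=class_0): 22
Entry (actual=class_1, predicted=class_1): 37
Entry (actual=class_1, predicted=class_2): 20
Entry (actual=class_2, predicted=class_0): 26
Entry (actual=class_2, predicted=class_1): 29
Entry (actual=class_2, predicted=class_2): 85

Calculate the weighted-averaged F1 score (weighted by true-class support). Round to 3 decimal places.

Per-class F1 score (2·TP/(2·TP+FP+FN)):
  class_0: TP=103, FP=22+26=48, FN=24+25=49 → 206/303 = 0.6799
  class_1: TP=37, FP=24+29=53, FN=22+20=42 → 74/169 = 0.4379
  class_2: TP=85, FP=25+20=45, FN=26+29=55 → 170/270 = 0.6296
Weighted-F1 score = Σ (supportᵢ/N)·F1 scoreᵢ with N=371: (152/371)·0.6799 + (79/371)·0.4379 + (140/371)·0.6296 = 0.609

0.609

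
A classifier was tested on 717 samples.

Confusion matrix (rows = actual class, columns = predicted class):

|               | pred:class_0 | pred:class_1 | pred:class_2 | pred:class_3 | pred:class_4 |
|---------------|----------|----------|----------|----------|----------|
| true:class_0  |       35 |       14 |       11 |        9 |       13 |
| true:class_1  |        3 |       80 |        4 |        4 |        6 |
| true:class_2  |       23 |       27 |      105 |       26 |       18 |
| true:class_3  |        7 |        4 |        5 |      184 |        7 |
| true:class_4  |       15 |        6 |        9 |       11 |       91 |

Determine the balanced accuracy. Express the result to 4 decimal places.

0.6715

Balanced accuracy = mean of per-class recall.
  class_0: recall = 35/82 = 0.42683
  class_1: recall = 80/97 = 0.82474
  class_2: recall = 105/199 = 0.52764
  class_3: recall = 184/207 = 0.88889
  class_4: recall = 91/132 = 0.68939
Mean = (0.42683 + 0.82474 + 0.52764 + 0.88889 + 0.68939) / 5 = 0.6715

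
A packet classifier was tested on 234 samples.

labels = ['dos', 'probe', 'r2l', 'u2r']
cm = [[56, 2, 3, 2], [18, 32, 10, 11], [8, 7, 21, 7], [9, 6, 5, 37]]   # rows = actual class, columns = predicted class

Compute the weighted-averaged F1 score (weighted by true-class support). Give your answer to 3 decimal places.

0.613

Per-class F1 score (2·TP/(2·TP+FP+FN)):
  dos: TP=56, FP=18+8+9=35, FN=2+3+2=7 → 112/154 = 0.7273
  probe: TP=32, FP=2+7+6=15, FN=18+10+11=39 → 64/118 = 0.5424
  r2l: TP=21, FP=3+10+5=18, FN=8+7+7=22 → 42/82 = 0.5122
  u2r: TP=37, FP=2+11+7=20, FN=9+6+5=20 → 74/114 = 0.6491
Weighted-F1 score = Σ (supportᵢ/N)·F1 scoreᵢ with N=234: (63/234)·0.7273 + (71/234)·0.5424 + (43/234)·0.5122 + (57/234)·0.6491 = 0.613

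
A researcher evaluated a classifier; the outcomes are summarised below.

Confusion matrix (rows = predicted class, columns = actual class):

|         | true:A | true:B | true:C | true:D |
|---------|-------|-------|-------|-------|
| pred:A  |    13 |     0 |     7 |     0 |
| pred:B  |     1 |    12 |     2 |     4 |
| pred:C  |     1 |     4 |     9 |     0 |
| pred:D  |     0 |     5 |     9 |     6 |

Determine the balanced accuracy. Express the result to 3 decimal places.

Balanced accuracy = mean of per-class recall.
  A: recall = 13/15 = 0.8667
  B: recall = 12/21 = 0.5714
  C: recall = 9/27 = 0.3333
  D: recall = 6/10 = 0.6000
Mean = (0.8667 + 0.5714 + 0.3333 + 0.6000) / 4 = 0.593

0.593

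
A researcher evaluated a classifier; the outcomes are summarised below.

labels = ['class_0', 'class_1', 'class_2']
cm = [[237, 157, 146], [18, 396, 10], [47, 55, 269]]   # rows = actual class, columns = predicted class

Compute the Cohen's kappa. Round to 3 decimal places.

Observed agreement pₒ = trace/N = 902/1335 = 0.6757
Expected agreement pₑ = Σ (rowᵢ·colᵢ)/N² = (540·302 + 424·608 + 371·425)/1335² = 0.3246
κ = (pₒ − pₑ)/(1 − pₑ) = (0.6757 − 0.3246)/(1 − 0.3246) = 0.520

0.520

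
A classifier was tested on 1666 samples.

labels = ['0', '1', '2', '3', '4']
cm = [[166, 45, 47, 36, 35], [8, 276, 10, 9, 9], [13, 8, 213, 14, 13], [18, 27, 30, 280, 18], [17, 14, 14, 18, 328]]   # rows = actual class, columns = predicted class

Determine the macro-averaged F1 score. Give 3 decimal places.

Per-class F1 score (2·TP/(2·TP+FP+FN)):
  0: TP=166, FP=8+13+18+17=56, FN=45+47+36+35=163 → 332/551 = 0.6025
  1: TP=276, FP=45+8+27+14=94, FN=8+10+9+9=36 → 552/682 = 0.8094
  2: TP=213, FP=47+10+30+14=101, FN=13+8+14+13=48 → 426/575 = 0.7409
  3: TP=280, FP=36+9+14+18=77, FN=18+27+30+18=93 → 560/730 = 0.7671
  4: TP=328, FP=35+9+13+18=75, FN=17+14+14+18=63 → 656/794 = 0.8262
Macro-F1 score = mean = (0.6025 + 0.8094 + 0.7409 + 0.7671 + 0.8262) / 5 = 0.749

0.749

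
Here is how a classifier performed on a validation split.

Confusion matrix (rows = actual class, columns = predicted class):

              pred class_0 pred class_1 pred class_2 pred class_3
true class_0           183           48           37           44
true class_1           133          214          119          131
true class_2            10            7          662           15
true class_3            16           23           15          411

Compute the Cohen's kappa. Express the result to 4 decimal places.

Observed agreement pₒ = trace/N = 1470/2068 = 0.71083
Expected agreement pₑ = Σ (rowᵢ·colᵢ)/N² = (312·342 + 597·292 + 694·833 + 465·601)/2068² = 0.26624
κ = (pₒ − pₑ)/(1 − pₑ) = (0.71083 − 0.26624)/(1 − 0.26624) = 0.6059

0.6059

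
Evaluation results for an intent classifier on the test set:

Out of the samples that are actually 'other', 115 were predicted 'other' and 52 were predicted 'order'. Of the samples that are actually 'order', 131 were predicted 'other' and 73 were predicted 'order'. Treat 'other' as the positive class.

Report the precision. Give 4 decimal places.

0.4675

Precision = TP/(TP+FP) = 115/(115+131) = 115/246 = 0.4675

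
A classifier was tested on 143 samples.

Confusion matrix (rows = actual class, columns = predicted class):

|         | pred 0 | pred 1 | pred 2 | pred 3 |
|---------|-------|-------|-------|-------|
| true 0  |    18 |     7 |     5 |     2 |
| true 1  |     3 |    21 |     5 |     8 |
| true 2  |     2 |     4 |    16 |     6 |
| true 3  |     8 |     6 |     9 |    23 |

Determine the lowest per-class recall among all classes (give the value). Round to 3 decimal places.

0.500

Per-class recall (TP/(TP+FN)):
  0: TP=18, FN=7+5+2=14 → 18/32 = 0.5625
  1: TP=21, FN=3+5+8=16 → 21/37 = 0.5676
  2: TP=16, FN=2+4+6=12 → 16/28 = 0.5714
  3: TP=23, FN=8+6+9=23 → 23/46 = 0.5000
Lowest is class '3' with recall = 0.500.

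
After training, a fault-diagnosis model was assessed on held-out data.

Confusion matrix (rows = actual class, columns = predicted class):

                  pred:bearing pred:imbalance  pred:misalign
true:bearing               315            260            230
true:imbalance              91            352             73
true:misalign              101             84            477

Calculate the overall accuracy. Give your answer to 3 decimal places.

Accuracy = trace / total = (315+352+477=1144) / 1983 = 1144/1983 = 0.577

0.577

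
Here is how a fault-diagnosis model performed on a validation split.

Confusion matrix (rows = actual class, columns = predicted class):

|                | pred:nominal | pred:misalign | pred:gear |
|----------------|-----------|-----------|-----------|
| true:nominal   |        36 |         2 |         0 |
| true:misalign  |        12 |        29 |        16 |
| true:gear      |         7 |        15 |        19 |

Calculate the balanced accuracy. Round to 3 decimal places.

0.640

Balanced accuracy = mean of per-class recall.
  nominal: recall = 36/38 = 0.9474
  misalign: recall = 29/57 = 0.5088
  gear: recall = 19/41 = 0.4634
Mean = (0.9474 + 0.5088 + 0.4634) / 3 = 0.640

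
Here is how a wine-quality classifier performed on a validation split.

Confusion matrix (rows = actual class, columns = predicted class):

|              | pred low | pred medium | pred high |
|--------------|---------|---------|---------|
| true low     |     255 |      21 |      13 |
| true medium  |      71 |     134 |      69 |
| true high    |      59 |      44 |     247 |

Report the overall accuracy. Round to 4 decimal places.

0.6966

Accuracy = trace / total = (255+134+247=636) / 913 = 636/913 = 0.6966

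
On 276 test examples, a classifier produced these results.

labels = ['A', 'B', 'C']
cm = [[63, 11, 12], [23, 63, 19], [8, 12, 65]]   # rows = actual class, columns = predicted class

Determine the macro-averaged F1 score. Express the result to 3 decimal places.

Per-class F1 score (2·TP/(2·TP+FP+FN)):
  A: TP=63, FP=23+8=31, FN=11+12=23 → 126/180 = 0.7000
  B: TP=63, FP=11+12=23, FN=23+19=42 → 126/191 = 0.6597
  C: TP=65, FP=12+19=31, FN=8+12=20 → 130/181 = 0.7182
Macro-F1 score = mean = (0.7000 + 0.6597 + 0.7182) / 3 = 0.693

0.693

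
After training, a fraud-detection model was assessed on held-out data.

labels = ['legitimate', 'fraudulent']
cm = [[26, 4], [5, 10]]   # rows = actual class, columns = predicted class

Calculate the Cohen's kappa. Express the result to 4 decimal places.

0.5424

Observed agreement pₒ = trace/N = 36/45 = 0.80000
Expected agreement pₑ = Σ (rowᵢ·colᵢ)/N² = (30·31 + 15·14)/45² = 0.56296
κ = (pₒ − pₑ)/(1 − pₑ) = (0.80000 − 0.56296)/(1 − 0.56296) = 0.5424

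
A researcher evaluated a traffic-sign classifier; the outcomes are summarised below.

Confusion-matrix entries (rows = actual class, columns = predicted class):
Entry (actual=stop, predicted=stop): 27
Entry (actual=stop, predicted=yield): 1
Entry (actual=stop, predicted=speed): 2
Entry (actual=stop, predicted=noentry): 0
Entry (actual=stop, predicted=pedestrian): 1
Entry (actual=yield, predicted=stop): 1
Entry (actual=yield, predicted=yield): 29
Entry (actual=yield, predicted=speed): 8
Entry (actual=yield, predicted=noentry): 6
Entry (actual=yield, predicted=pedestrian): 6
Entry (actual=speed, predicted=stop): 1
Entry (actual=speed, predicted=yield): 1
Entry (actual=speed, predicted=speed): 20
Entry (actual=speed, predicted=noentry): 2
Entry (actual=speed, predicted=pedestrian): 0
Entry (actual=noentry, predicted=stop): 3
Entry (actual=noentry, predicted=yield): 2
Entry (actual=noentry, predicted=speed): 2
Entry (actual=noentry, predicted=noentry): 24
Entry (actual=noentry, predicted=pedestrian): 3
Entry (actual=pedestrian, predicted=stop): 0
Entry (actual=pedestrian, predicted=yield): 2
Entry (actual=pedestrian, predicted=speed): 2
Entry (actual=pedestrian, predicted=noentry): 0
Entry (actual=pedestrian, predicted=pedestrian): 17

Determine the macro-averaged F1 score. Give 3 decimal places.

0.733

Per-class F1 score (2·TP/(2·TP+FP+FN)):
  stop: TP=27, FP=1+1+3+0=5, FN=1+2+0+1=4 → 54/63 = 0.8571
  yield: TP=29, FP=1+1+2+2=6, FN=1+8+6+6=21 → 58/85 = 0.6824
  speed: TP=20, FP=2+8+2+2=14, FN=1+1+2+0=4 → 40/58 = 0.6897
  noentry: TP=24, FP=0+6+2+0=8, FN=3+2+2+3=10 → 48/66 = 0.7273
  pedestrian: TP=17, FP=1+6+0+3=10, FN=0+2+2+0=4 → 34/48 = 0.7083
Macro-F1 score = mean = (0.8571 + 0.6824 + 0.6897 + 0.7273 + 0.7083) / 5 = 0.733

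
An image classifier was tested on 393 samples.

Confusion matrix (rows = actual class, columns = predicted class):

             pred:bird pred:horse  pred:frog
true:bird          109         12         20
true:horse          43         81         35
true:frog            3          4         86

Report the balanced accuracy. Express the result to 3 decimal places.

Balanced accuracy = mean of per-class recall.
  bird: recall = 109/141 = 0.7730
  horse: recall = 81/159 = 0.5094
  frog: recall = 86/93 = 0.9247
Mean = (0.7730 + 0.5094 + 0.9247) / 3 = 0.736

0.736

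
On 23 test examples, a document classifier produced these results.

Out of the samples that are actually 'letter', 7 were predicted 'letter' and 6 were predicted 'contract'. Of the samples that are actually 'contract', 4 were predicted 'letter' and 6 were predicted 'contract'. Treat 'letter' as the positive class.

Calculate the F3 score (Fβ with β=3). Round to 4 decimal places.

0.5469

Fβ = (1+β²)·TP / ((1+β²)·TP + β²·FN + FP), with β²=9
= 10·7 / (10·7 + 9·6 + 4) = 0.5469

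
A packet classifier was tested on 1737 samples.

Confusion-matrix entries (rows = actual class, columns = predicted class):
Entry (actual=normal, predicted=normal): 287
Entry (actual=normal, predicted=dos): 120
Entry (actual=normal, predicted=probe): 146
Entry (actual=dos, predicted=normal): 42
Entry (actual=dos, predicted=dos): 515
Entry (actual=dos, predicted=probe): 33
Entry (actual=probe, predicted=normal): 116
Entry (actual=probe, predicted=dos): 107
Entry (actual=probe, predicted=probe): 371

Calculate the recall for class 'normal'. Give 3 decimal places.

Treat 'normal' as positive and all other classes as negative.
recall = TP/(TP+FN).
normal: TP=287, FN=120+146=266 → 287/553 = 0.5190

0.519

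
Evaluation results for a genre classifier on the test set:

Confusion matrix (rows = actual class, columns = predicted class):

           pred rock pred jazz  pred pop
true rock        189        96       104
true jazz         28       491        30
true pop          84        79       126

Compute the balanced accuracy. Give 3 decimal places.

Balanced accuracy = mean of per-class recall.
  rock: recall = 189/389 = 0.4859
  jazz: recall = 491/549 = 0.8944
  pop: recall = 126/289 = 0.4360
Mean = (0.4859 + 0.8944 + 0.4360) / 3 = 0.605

0.605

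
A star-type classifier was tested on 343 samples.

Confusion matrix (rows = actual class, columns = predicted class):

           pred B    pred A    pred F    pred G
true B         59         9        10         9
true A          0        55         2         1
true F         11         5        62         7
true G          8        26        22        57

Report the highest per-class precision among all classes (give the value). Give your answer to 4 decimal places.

0.7703

Per-class precision (TP/(TP+FP)):
  B: TP=59, FP=0+11+8=19 → 59/78 = 0.75641
  A: TP=55, FP=9+5+26=40 → 55/95 = 0.57895
  F: TP=62, FP=10+2+22=34 → 62/96 = 0.64583
  G: TP=57, FP=9+1+7=17 → 57/74 = 0.77027
Highest is class 'G' with precision = 0.7703.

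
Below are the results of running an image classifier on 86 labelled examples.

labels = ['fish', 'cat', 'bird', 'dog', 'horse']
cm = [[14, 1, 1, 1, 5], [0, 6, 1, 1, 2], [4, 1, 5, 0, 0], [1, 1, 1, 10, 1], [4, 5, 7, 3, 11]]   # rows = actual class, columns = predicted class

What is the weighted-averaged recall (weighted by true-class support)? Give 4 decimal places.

0.5349

Per-class recall (TP/(TP+FN)):
  fish: TP=14, FN=1+1+1+5=8 → 14/22 = 0.63636
  cat: TP=6, FN=0+1+1+2=4 → 6/10 = 0.60000
  bird: TP=5, FN=4+1+0+0=5 → 5/10 = 0.50000
  dog: TP=10, FN=1+1+1+1=4 → 10/14 = 0.71429
  horse: TP=11, FN=4+5+7+3=19 → 11/30 = 0.36667
Weighted-recall = Σ (supportᵢ/N)·recallᵢ with N=86: (22/86)·0.63636 + (10/86)·0.60000 + (10/86)·0.50000 + (14/86)·0.71429 + (30/86)·0.36667 = 0.5349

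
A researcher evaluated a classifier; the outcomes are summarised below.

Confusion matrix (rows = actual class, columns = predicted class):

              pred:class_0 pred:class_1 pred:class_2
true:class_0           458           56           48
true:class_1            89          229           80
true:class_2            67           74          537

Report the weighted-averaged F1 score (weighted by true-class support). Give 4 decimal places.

0.7453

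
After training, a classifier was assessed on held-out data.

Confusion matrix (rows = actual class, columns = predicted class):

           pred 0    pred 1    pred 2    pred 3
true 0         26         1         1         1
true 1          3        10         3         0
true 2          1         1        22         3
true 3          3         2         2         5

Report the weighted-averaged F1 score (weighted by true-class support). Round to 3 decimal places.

Per-class F1 score (2·TP/(2·TP+FP+FN)):
  0: TP=26, FP=3+1+3=7, FN=1+1+1=3 → 52/62 = 0.8387
  1: TP=10, FP=1+1+2=4, FN=3+3+0=6 → 20/30 = 0.6667
  2: TP=22, FP=1+3+2=6, FN=1+1+3=5 → 44/55 = 0.8000
  3: TP=5, FP=1+0+3=4, FN=3+2+2=7 → 10/21 = 0.4762
Weighted-F1 score = Σ (supportᵢ/N)·F1 scoreᵢ with N=84: (29/84)·0.8387 + (16/84)·0.6667 + (27/84)·0.8000 + (12/84)·0.4762 = 0.742

0.742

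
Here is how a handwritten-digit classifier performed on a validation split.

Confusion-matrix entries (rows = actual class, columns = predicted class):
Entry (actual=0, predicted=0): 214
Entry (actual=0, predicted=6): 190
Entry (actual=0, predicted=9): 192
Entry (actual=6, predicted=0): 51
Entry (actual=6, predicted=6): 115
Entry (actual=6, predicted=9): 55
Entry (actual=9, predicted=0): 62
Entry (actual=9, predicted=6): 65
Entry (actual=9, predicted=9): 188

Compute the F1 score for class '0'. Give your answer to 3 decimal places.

0.464

One-vs-rest for '0': TP = diagonal; FP = other classes predicted '0'; FN = '0' predicted as other.
F1 score = 2·TP/(2·TP+FP+FN).
0: TP=214, FP=51+62=113, FN=190+192=382 → 428/923 = 0.4637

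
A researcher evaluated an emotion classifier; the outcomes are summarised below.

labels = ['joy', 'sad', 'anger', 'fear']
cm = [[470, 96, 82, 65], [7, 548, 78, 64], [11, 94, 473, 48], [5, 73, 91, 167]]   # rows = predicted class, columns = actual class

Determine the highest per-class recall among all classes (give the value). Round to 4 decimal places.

0.9533

Per-class recall (TP/(TP+FN)):
  joy: TP=470, FN=7+11+5=23 → 470/493 = 0.95335
  sad: TP=548, FN=96+94+73=263 → 548/811 = 0.67571
  anger: TP=473, FN=82+78+91=251 → 473/724 = 0.65331
  fear: TP=167, FN=65+64+48=177 → 167/344 = 0.48547
Highest is class 'joy' with recall = 0.9533.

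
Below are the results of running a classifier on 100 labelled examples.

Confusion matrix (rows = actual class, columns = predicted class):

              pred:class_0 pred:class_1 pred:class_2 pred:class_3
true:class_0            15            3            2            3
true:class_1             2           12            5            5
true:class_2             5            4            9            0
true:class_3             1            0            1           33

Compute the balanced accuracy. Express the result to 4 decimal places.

0.6488

Balanced accuracy = mean of per-class recall.
  class_0: recall = 15/23 = 0.65217
  class_1: recall = 12/24 = 0.50000
  class_2: recall = 9/18 = 0.50000
  class_3: recall = 33/35 = 0.94286
Mean = (0.65217 + 0.50000 + 0.50000 + 0.94286) / 4 = 0.6488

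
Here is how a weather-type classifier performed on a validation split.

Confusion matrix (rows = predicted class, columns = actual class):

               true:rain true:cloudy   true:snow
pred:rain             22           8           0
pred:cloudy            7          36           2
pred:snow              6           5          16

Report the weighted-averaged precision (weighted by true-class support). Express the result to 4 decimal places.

0.7405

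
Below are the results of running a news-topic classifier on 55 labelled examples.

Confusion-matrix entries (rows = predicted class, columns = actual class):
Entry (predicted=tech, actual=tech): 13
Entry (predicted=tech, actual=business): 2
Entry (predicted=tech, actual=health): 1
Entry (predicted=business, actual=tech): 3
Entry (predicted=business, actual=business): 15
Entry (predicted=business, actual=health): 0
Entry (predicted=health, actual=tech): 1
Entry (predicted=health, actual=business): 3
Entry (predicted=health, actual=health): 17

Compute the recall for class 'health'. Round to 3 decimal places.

0.944

Treat 'health' as positive and all other classes as negative.
recall = TP/(TP+FN).
health: TP=17, FN=1+0=1 → 17/18 = 0.9444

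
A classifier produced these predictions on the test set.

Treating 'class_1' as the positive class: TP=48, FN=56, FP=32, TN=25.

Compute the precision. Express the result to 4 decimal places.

0.6000

Precision = TP/(TP+FP) = 48/(48+32) = 48/80 = 0.6000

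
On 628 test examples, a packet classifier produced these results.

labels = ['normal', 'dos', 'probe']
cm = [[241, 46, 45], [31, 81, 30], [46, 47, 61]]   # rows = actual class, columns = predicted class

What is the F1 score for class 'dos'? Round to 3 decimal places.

Treat 'dos' as positive and all other classes as negative.
F1 score = 2·TP/(2·TP+FP+FN).
dos: TP=81, FP=46+47=93, FN=31+30=61 → 162/316 = 0.5127

0.513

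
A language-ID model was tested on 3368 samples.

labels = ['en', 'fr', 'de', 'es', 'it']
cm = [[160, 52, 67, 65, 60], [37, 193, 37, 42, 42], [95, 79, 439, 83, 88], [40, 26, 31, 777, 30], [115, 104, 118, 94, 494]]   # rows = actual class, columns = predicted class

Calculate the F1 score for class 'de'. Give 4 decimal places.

Take TP from the diagonal, FP from the rest of the 'de' prediction marginal, FN from the rest of the 'de' actual marginal.
F1 score = 2·TP/(2·TP+FP+FN).
de: TP=439, FP=67+37+31+118=253, FN=95+79+83+88=345 → 878/1476 = 0.59485

0.5949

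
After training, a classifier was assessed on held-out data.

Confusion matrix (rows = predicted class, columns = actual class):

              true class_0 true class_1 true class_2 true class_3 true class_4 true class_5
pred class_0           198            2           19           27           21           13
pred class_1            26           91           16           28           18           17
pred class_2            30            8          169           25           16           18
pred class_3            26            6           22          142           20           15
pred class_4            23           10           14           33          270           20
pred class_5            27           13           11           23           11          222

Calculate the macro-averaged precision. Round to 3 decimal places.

0.646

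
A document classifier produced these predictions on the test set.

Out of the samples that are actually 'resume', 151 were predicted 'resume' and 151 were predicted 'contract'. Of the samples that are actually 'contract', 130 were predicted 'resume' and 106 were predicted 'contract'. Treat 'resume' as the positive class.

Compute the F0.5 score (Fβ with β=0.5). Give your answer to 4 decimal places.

Fβ = (1+β²)·TP / ((1+β²)·TP + β²·FN + FP), with β²=1/4
= 1.25·151 / (1.25·151 + 0.25·151 + 130) = 0.5295

0.5295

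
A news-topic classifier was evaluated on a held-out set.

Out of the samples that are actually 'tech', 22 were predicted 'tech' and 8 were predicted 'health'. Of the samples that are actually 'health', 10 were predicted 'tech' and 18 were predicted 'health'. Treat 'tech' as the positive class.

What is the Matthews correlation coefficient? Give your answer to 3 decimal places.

MCC = (TP·TN − FP·FN) / √((TP+FP)(TP+FN)(TN+FP)(TN+FN))
Numerator = 22·18 − 10·8 = 316
Denominator = √(32·30·28·26) = √698880 = 835.9904
MCC = 316 / 835.9904 = 0.378

0.378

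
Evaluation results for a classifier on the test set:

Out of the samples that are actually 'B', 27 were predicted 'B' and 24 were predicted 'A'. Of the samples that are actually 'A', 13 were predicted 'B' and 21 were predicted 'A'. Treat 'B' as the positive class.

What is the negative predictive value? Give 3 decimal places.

0.467

NPV = TN/(TN+FN) = 21/(21+24) = 0.467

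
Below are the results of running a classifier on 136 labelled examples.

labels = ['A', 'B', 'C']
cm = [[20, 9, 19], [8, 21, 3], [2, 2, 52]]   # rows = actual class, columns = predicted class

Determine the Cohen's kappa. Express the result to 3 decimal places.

0.508

Observed agreement pₒ = trace/N = 93/136 = 0.6838
Expected agreement pₑ = Σ (rowᵢ·colᵢ)/N² = (48·30 + 32·32 + 56·74)/136² = 0.3573
κ = (pₒ − pₑ)/(1 − pₑ) = (0.6838 − 0.3573)/(1 − 0.3573) = 0.508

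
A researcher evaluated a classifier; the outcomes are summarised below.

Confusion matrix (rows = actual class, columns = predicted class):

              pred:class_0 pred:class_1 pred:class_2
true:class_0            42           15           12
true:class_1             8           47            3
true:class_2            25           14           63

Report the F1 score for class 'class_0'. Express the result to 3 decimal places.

0.583

Treat 'class_0' as positive and all other classes as negative.
F1 score = 2·TP/(2·TP+FP+FN).
class_0: TP=42, FP=8+25=33, FN=15+12=27 → 84/144 = 0.5833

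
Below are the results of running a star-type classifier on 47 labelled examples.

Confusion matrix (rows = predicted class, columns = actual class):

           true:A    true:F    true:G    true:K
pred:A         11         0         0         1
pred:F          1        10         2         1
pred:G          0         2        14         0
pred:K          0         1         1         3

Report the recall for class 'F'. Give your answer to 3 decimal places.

0.769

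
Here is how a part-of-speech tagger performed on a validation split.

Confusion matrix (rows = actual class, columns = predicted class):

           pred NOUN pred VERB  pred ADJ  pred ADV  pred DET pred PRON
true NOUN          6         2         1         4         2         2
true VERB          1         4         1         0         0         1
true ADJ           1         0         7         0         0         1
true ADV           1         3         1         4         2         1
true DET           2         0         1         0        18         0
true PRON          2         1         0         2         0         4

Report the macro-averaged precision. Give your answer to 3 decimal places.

Per-class precision (TP/(TP+FP)):
  NOUN: TP=6, FP=1+1+1+2+2=7 → 6/13 = 0.4615
  VERB: TP=4, FP=2+0+3+0+1=6 → 4/10 = 0.4000
  ADJ: TP=7, FP=1+1+1+1+0=4 → 7/11 = 0.6364
  ADV: TP=4, FP=4+0+0+0+2=6 → 4/10 = 0.4000
  DET: TP=18, FP=2+0+0+2+0=4 → 18/22 = 0.8182
  PRON: TP=4, FP=2+1+1+1+0=5 → 4/9 = 0.4444
Macro-precision = mean = (0.4615 + 0.4000 + 0.6364 + 0.4000 + 0.8182 + 0.4444) / 6 = 0.527

0.527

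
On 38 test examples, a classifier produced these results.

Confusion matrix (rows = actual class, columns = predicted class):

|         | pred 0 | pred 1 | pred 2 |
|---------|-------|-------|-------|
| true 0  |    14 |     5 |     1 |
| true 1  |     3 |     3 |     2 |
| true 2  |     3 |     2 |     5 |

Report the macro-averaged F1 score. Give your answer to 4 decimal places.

0.5296

Per-class F1 score (2·TP/(2·TP+FP+FN)):
  0: TP=14, FP=3+3=6, FN=5+1=6 → 28/40 = 0.70000
  1: TP=3, FP=5+2=7, FN=3+2=5 → 6/18 = 0.33333
  2: TP=5, FP=1+2=3, FN=3+2=5 → 10/18 = 0.55556
Macro-F1 score = mean = (0.70000 + 0.33333 + 0.55556) / 3 = 0.5296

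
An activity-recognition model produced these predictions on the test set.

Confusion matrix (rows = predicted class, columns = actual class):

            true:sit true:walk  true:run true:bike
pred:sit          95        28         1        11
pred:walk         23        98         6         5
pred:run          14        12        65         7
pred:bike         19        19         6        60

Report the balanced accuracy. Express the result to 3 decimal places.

0.702

Balanced accuracy = mean of per-class recall.
  sit: recall = 95/151 = 0.6291
  walk: recall = 98/157 = 0.6242
  run: recall = 65/78 = 0.8333
  bike: recall = 60/83 = 0.7229
Mean = (0.6291 + 0.6242 + 0.8333 + 0.7229) / 4 = 0.702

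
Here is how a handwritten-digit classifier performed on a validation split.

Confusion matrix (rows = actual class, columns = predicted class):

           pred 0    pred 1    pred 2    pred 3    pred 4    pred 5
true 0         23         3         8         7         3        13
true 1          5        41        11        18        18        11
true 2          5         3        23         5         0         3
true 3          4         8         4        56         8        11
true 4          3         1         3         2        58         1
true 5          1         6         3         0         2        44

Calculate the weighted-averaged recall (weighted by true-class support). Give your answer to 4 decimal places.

0.5904

Per-class recall (TP/(TP+FN)):
  0: TP=23, FN=3+8+7+3+13=34 → 23/57 = 0.40351
  1: TP=41, FN=5+11+18+18+11=63 → 41/104 = 0.39423
  2: TP=23, FN=5+3+5+0+3=16 → 23/39 = 0.58974
  3: TP=56, FN=4+8+4+8+11=35 → 56/91 = 0.61538
  4: TP=58, FN=3+1+3+2+1=10 → 58/68 = 0.85294
  5: TP=44, FN=1+6+3+0+2=12 → 44/56 = 0.78571
Weighted-recall = Σ (supportᵢ/N)·recallᵢ with N=415: (57/415)·0.40351 + (104/415)·0.39423 + (39/415)·0.58974 + (91/415)·0.61538 + (68/415)·0.85294 + (56/415)·0.78571 = 0.5904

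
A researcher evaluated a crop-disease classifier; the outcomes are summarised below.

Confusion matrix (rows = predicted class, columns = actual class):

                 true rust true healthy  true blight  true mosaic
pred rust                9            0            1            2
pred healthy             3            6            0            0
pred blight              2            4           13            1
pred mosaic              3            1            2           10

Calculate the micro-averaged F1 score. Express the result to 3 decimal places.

Micro-averaging pools counts across classes: ΣTP=38, ΣFP=19, ΣFN=19.
Micro-F1 score = 2·TP/(2·TP+FP+FN) on pooled counts = 0.667 (equals overall accuracy in single-label multiclass).

0.667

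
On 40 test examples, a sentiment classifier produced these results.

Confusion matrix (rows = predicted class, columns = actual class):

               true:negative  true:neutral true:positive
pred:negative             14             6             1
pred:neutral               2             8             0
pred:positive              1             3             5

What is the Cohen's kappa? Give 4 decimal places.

Observed agreement pₒ = trace/N = 27/40 = 0.67500
Expected agreement pₑ = Σ (rowᵢ·colᵢ)/N² = (17·21 + 17·10 + 6·9)/40² = 0.36313
κ = (pₒ − pₑ)/(1 − pₑ) = (0.67500 − 0.36313)/(1 − 0.36313) = 0.4897

0.4897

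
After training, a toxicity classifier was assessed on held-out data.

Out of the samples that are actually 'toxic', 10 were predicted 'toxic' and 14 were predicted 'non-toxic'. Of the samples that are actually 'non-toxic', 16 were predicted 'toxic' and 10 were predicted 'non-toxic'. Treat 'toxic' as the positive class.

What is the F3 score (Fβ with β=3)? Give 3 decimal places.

0.413

Fβ = (1+β²)·TP / ((1+β²)·TP + β²·FN + FP), with β²=9
= 10·10 / (10·10 + 9·14 + 16) = 0.413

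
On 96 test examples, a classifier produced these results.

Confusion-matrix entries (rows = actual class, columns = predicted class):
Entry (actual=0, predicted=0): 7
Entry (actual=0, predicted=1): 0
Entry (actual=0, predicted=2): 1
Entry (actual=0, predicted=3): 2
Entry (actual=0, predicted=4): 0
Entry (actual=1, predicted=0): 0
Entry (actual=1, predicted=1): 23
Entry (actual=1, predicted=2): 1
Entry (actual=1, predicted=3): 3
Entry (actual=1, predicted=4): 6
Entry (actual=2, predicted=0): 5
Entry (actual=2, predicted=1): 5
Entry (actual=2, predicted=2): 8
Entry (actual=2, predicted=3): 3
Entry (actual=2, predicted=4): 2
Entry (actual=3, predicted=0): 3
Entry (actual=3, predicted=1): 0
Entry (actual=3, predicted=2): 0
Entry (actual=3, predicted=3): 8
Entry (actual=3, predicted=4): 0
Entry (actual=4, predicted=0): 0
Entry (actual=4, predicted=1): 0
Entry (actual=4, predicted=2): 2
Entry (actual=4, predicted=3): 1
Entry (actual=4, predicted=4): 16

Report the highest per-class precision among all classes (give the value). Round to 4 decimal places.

0.8214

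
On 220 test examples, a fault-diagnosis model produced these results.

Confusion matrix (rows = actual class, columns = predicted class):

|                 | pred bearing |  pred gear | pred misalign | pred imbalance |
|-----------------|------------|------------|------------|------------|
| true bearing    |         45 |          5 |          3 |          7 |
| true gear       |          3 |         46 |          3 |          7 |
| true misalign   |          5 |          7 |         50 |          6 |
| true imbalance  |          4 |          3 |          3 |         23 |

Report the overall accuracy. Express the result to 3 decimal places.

0.745

Accuracy = trace / total = (45+46+50+23=164) / 220 = 164/220 = 0.745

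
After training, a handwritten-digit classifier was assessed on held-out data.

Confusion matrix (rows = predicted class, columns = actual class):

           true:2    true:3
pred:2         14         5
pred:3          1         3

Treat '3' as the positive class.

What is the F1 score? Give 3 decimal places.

0.500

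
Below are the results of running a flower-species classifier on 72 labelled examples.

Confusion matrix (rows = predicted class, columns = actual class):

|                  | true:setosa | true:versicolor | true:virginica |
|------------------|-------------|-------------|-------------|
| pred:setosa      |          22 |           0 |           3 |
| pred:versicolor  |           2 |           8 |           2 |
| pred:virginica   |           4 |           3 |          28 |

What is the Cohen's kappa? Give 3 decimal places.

Observed agreement pₒ = trace/N = 58/72 = 0.8056
Expected agreement pₑ = Σ (rowᵢ·colᵢ)/N² = (28·25 + 11·12 + 33·35)/72² = 0.3833
κ = (pₒ − pₑ)/(1 − pₑ) = (0.8056 − 0.3833)/(1 − 0.3833) = 0.685

0.685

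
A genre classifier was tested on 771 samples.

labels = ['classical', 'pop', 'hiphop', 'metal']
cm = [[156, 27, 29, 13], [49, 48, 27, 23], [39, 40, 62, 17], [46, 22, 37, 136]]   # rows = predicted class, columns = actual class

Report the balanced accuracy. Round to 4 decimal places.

0.5020

Balanced accuracy = mean of per-class recall.
  classical: recall = 156/290 = 0.53793
  pop: recall = 48/137 = 0.35036
  hiphop: recall = 62/155 = 0.40000
  metal: recall = 136/189 = 0.71958
Mean = (0.53793 + 0.35036 + 0.40000 + 0.71958) / 4 = 0.5020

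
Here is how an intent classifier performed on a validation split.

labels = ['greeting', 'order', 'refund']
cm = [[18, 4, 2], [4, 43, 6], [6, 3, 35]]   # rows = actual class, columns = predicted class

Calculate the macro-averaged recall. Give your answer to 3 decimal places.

0.786

Per-class recall (TP/(TP+FN)):
  greeting: TP=18, FN=4+2=6 → 18/24 = 0.7500
  order: TP=43, FN=4+6=10 → 43/53 = 0.8113
  refund: TP=35, FN=6+3=9 → 35/44 = 0.7955
Macro-recall = mean = (0.7500 + 0.8113 + 0.7955) / 3 = 0.786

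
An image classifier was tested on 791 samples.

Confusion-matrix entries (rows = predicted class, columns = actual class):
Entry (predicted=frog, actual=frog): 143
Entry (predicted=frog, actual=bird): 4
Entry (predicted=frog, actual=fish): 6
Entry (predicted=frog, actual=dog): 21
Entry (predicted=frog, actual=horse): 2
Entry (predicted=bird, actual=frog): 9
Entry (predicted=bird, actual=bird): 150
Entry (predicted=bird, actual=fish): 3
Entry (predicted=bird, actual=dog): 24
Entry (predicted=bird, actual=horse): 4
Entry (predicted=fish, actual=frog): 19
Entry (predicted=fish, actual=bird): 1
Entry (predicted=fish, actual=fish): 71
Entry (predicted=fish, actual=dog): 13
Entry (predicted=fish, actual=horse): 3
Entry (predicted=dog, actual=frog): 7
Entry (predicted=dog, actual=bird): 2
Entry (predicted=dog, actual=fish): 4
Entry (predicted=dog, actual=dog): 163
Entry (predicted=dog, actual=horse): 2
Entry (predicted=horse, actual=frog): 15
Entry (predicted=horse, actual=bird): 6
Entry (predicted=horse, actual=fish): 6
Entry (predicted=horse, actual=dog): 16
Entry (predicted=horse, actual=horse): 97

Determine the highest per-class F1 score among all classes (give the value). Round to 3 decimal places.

0.850

Per-class F1 score (2·TP/(2·TP+FP+FN)):
  frog: TP=143, FP=4+6+21+2=33, FN=9+19+7+15=50 → 286/369 = 0.7751
  bird: TP=150, FP=9+3+24+4=40, FN=4+1+2+6=13 → 300/353 = 0.8499
  fish: TP=71, FP=19+1+13+3=36, FN=6+3+4+6=19 → 142/197 = 0.7208
  dog: TP=163, FP=7+2+4+2=15, FN=21+24+13+16=74 → 326/415 = 0.7855
  horse: TP=97, FP=15+6+6+16=43, FN=2+4+3+2=11 → 194/248 = 0.7823
Highest is class 'bird' with F1 score = 0.850.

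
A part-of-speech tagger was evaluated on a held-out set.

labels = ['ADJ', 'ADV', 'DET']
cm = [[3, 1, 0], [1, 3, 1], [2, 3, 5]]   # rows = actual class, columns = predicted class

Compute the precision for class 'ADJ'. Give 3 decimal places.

0.500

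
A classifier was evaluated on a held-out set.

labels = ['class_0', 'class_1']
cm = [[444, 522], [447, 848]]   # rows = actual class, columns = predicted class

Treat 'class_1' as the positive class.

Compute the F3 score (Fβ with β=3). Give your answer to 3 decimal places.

0.651

Fβ = (1+β²)·TP / ((1+β²)·TP + β²·FN + FP), with β²=9
= 10·848 / (10·848 + 9·447 + 522) = 0.651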